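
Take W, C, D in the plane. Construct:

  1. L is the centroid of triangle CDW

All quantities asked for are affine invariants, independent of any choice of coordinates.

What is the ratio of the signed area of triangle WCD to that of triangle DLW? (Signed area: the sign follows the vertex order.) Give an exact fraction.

Work in coordinates with W = (0, 0), C = (1, 0), D = (0, 1).
1. L is the centroid of triangle CDW ⇒ L = (1/3, 1/3)
2·[WCD] = 1, 2·[DLW] = -1/3
[WCD]:[DLW] = 1:-1/3 = -3

[WCD]:[DLW] = -3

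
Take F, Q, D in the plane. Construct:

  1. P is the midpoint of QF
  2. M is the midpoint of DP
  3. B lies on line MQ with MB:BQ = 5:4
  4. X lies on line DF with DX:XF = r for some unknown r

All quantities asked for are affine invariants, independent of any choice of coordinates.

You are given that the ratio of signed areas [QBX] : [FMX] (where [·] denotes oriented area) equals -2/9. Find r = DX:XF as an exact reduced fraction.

Work in coordinates with F = (0, 0), Q = (1, 0), D = (0, 1).
1. P is the midpoint of QF ⇒ P = (1/2, 0)
2. M is the midpoint of DP ⇒ M = (1/4, 1/2)
3. B lies on line MQ with MB:BQ = 5:4 ⇒ B = (2/3, 2/9)
4. With DX:XF = r, write λ = r/(r+1) so X = D + λ·(F−D); X is affine-linear in λ
Every point depending on X is an affine combination of X and λ-independent points, so each such coordinate is linear in λ; the λ² term in each signed area is a multiple of (F−D)×(F−D) = 0, so 2·[QBX] and 2·[FMX] are each linear in λ. Evaluating at λ=0 and λ=1:
  2·[QBX] = 1/3·λ − 1/9,   2·[FMX] = -1/4·λ + 1/4
So [QBX]:[FMX] = (1/3·λ − 1/9) / (-1/4·λ + 1/4). Setting this equal to -2/9:
  1/3·λ − 1/9 = -2/9·(-1/4·λ + 1/4)  ⇒  λ = 1/5
Then r = λ/(1−λ) = (1/5)/(4/5) = 1/4. Check: with r = 1/4, X = (0, 4/5) and [QBX]:[FMX] = -2/9 as required.

r = 1/4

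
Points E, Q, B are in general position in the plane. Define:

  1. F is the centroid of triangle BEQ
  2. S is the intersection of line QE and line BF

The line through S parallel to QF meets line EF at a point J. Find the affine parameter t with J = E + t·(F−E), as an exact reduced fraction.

t = 1/2

Choose coordinates E = (0, 0), Q = (1, 0), B = (0, 1).
1. F is the centroid of triangle BEQ ⇒ F = (1/3, 1/3)
2. S is the intersection of line QE and line BF ⇒ S = (1/2, 0)
through S parallel to QF: direction (-2/3, 1/3); meets EF at J = (1/6, 1/6)
J = E + t·(F−E) with t = 1/2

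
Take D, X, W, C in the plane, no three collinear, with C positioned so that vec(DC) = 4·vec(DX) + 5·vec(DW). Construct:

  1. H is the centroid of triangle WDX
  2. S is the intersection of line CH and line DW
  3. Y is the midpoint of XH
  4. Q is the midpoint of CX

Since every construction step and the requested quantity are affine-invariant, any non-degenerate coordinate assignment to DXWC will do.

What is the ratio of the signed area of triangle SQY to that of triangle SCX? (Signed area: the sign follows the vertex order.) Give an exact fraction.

Assign D = (0, 0), X = (1, 0), W = (0, 1), C = (4, 5) — the answer is frame-independent, so this choice is without loss of generality.
1. H is the centroid of triangle WDX ⇒ H = (1/3, 1/3)
2. S is the intersection of line CH and line DW ⇒ S = (0, -1/11)
3. Y is the midpoint of XH ⇒ Y = (2/3, 1/6)
4. Q is the midpoint of CX ⇒ Q = (5/2, 5/2)
2·[SQY] = -13/12, 2·[SCX] = -52/11
[SQY]:[SCX] = -13/12:-52/11 = 11/48

[SQY]:[SCX] = 11/48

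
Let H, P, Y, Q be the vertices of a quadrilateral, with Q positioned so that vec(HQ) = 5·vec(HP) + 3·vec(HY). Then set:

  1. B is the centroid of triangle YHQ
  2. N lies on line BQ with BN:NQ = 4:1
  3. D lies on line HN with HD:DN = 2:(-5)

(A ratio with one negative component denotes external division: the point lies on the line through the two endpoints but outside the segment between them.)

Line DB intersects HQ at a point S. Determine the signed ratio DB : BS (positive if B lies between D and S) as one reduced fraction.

DB:BS = -17/15

Work in coordinates with H = (0, 0), P = (1, 0), Y = (0, 1), Q = (5, 3).
1. B is the centroid of triangle YHQ ⇒ B = (5/3, 4/3)
2. N lies on line BQ with BN:NQ = 4:1 ⇒ N = (13/3, 8/3)
3. D lies on line HN with HD:DN = 2:(-5) ⇒ D = (-26/9, -16/9)
line DB meets HQ at S = (-40/17, -24/17)
B = D + t·(S−D) with t = 17/2, so DB:BS = 17/2:-15/2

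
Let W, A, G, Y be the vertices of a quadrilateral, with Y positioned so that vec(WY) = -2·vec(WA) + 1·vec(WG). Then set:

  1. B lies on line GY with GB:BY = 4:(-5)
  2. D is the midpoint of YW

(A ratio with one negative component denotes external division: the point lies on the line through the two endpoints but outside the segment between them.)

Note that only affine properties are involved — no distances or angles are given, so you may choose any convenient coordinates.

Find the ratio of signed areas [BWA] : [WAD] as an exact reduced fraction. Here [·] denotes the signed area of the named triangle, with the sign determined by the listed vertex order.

[BWA]:[WAD] = 2

Choose coordinates W = (0, 0), A = (1, 0), G = (0, 1), Y = (-2, 1).
1. B lies on line GY with GB:BY = 4:(-5) ⇒ B = (8, 1)
2. D is the midpoint of YW ⇒ D = (-1, 1/2)
2·[BWA] = 1, 2·[WAD] = 1/2
[BWA]:[WAD] = 1:1/2 = 2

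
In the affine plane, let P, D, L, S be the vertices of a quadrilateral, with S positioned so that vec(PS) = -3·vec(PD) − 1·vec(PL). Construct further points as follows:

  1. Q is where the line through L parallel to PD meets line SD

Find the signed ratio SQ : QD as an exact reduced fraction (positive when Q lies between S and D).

Work in coordinates with P = (0, 0), D = (1, 0), L = (0, 1), S = (-3, -1).
1. Q is where the line through L parallel to PD meets line SD ⇒ Q = (5, 1)
Q = S + t·(D−S) with t = 2, so SQ:QD = t:(1−t) = 2:-1

SQ:QD = -2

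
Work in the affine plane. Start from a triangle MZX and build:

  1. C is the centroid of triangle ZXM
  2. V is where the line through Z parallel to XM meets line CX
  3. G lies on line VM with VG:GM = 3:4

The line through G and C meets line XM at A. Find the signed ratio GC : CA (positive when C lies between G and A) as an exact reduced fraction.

Choose coordinates M = (0, 0), Z = (1, 0), X = (0, 1).
1. C is the centroid of triangle ZXM ⇒ C = (1/3, 1/3)
2. V is where the line through Z parallel to XM meets line CX ⇒ V = (1, -1)
3. G lies on line VM with VG:GM = 3:4 ⇒ G = (4/7, -4/7)
line GC meets XM at A = (0, 8/5)
C = G + t·(A−G) with t = 5/12, so GC:CA = 5/12:7/12

GC:CA = 5/7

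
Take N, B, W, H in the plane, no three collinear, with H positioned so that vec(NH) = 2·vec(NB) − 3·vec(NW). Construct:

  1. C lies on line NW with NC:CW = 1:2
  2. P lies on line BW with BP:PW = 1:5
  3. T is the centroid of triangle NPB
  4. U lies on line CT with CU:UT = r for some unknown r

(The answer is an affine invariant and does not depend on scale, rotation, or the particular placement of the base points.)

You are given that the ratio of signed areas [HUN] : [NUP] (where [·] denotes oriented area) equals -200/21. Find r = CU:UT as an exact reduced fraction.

r = 4/5

Set N = (0, 0), B = (1, 0), W = (0, 1), H = (2, -3); any affine frame gives the same invariant.
1. C lies on line NW with NC:CW = 1:2 ⇒ C = (0, 1/3)
2. P lies on line BW with BP:PW = 1:5 ⇒ P = (5/6, 1/6)
3. T is the centroid of triangle NPB ⇒ T = (11/18, 1/18)
4. With CU:UT = r, write λ = r/(r+1) so U = C + λ·(T−C); U is affine-linear in λ
Every point depending on U is an affine combination of U and λ-independent points, so each such coordinate is linear in λ; the λ² term in each signed area is a multiple of (T−C)×(T−C) = 0, so 2·[HUN] and 2·[NUP] are each linear in λ. Evaluating at λ=0 and λ=1:
  2·[HUN] = 23/18·λ + 2/3,   2·[NUP] = 1/3·λ − 5/18
So [HUN]:[NUP] = (23/18·λ + 2/3) / (1/3·λ − 5/18). Setting this equal to -200/21:
  23/18·λ + 2/3 = -200/21·(1/3·λ − 5/18)  ⇒  λ = 4/9
Then r = λ/(1−λ) = (4/9)/(5/9) = 4/5. Check: with r = 4/5, U = (22/81, 17/81) and [HUN]:[NUP] = -200/21 as required.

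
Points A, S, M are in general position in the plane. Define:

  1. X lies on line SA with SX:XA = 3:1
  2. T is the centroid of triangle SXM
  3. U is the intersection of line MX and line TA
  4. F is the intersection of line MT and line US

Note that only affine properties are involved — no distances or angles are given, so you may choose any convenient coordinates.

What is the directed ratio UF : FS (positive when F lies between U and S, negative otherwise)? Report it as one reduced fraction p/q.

UF:FS = 5/6

Assign A = (0, 0), S = (1, 0), M = (0, 1) — the answer is frame-independent, so this choice is without loss of generality.
1. X lies on line SA with SX:XA = 3:1 ⇒ X = (1/4, 0)
2. T is the centroid of triangle SXM ⇒ T = (5/12, 1/3)
3. U is the intersection of line MX and line TA ⇒ U = (5/24, 1/6)
4. F is the intersection of line MT and line US ⇒ F = (25/44, 1/11)
F = U + t·(S−U) with t = 5/11, so UF:FS = t:(1−t) = 5/11:6/11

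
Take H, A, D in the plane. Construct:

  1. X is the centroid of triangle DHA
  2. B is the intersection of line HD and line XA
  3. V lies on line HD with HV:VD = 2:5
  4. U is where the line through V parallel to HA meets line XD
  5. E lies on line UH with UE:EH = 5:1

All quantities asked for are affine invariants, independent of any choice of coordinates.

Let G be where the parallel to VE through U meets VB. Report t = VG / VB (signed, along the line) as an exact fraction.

Set H = (0, 0), A = (1, 0), D = (0, 1); any affine frame gives the same invariant.
1. X is the centroid of triangle DHA ⇒ X = (1/3, 1/3)
2. B is the intersection of line HD and line XA ⇒ B = (0, 1/2)
3. V lies on line HD with HV:VD = 2:5 ⇒ V = (0, 2/7)
4. U is where the line through V parallel to HA meets line XD ⇒ U = (5/14, 2/7)
5. E lies on line UH with UE:EH = 5:1 ⇒ E = (5/84, 1/21)
through U parallel to VE: direction (5/84, -5/21); meets VB at G = (0, 12/7)
G = V + t·(B−V) with t = 20/3

t = 20/3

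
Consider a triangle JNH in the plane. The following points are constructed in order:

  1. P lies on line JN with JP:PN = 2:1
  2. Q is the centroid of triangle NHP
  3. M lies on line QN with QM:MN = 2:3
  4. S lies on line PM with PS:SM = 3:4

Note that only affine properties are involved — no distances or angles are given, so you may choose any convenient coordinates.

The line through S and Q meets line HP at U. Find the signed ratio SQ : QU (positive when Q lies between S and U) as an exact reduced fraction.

SQ:QU = -8/35

Assign J = (0, 0), N = (1, 0), H = (0, 1) — the answer is frame-independent, so this choice is without loss of generality.
1. P lies on line JN with JP:PN = 2:1 ⇒ P = (2/3, 0)
2. Q is the centroid of triangle NHP ⇒ Q = (5/9, 1/3)
3. M lies on line QN with QM:MN = 2:3 ⇒ M = (11/15, 1/5)
4. S lies on line PM with PS:SM = 3:4 ⇒ S = (73/105, 3/35)
line SQ meets HP at U = (7/6, -3/4)
Q = S + t·(U−S) with t = -8/27, so SQ:QU = -8/27:35/27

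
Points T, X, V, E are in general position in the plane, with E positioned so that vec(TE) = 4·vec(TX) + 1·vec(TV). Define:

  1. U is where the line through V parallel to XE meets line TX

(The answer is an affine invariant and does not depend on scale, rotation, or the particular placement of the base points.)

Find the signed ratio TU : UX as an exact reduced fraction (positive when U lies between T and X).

Work in coordinates with T = (0, 0), X = (1, 0), V = (0, 1), E = (4, 1).
1. U is where the line through V parallel to XE meets line TX ⇒ U = (-3, 0)
U = T + t·(X−T) with t = -3, so TU:UX = t:(1−t) = -3:4

TU:UX = -3/4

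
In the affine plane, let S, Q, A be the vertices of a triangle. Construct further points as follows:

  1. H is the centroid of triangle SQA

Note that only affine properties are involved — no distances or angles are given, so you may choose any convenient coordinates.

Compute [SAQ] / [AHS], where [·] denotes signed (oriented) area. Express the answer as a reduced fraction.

[SAQ]:[AHS] = 3

Choose coordinates S = (0, 0), Q = (1, 0), A = (0, 1).
1. H is the centroid of triangle SQA ⇒ H = (1/3, 1/3)
2·[SAQ] = -1, 2·[AHS] = -1/3
[SAQ]:[AHS] = -1:-1/3 = 3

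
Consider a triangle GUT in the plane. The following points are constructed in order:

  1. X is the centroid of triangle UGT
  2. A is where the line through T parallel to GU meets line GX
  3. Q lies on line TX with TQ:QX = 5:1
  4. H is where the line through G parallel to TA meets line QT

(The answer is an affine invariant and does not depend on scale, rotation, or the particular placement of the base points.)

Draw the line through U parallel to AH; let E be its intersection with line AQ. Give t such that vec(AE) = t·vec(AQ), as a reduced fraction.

Set G = (0, 0), U = (1, 0), T = (0, 1); any affine frame gives the same invariant.
1. X is the centroid of triangle UGT ⇒ X = (1/3, 1/3)
2. A is where the line through T parallel to GU meets line GX ⇒ A = (1, 1)
3. Q lies on line TX with TQ:QX = 5:1 ⇒ Q = (5/18, 4/9)
4. H is where the line through G parallel to TA meets line QT ⇒ H = (1/2, 0)
through U parallel to AH: direction (-1/2, -1); meets AQ at E = (29/16, 13/8)
E = A + t·(Q−A) with t = -9/8

t = -9/8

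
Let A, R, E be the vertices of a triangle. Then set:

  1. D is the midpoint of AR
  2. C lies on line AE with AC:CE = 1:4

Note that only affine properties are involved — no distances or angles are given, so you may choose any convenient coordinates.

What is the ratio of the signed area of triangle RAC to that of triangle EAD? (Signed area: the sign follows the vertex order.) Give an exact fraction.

Assign A = (0, 0), R = (1, 0), E = (0, 1) — the answer is frame-independent, so this choice is without loss of generality.
1. D is the midpoint of AR ⇒ D = (1/2, 0)
2. C lies on line AE with AC:CE = 1:4 ⇒ C = (0, 1/5)
2·[RAC] = -1/5, 2·[EAD] = 1/2
[RAC]:[EAD] = -1/5:1/2 = -2/5

[RAC]:[EAD] = -2/5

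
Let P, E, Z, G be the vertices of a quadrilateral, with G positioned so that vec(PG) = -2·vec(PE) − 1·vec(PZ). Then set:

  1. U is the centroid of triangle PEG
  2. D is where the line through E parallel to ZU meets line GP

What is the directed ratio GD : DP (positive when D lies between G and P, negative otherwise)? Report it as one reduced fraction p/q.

Set P = (0, 0), E = (1, 0), Z = (0, 1), G = (-2, -1); any affine frame gives the same invariant.
1. U is the centroid of triangle PEG ⇒ U = (-1/3, -1/3)
2. D is where the line through E parallel to ZU meets line GP ⇒ D = (8/7, 4/7)
D = G + t·(P−G) with t = 11/7, so GD:DP = t:(1−t) = 11/7:-4/7

GD:DP = -11/4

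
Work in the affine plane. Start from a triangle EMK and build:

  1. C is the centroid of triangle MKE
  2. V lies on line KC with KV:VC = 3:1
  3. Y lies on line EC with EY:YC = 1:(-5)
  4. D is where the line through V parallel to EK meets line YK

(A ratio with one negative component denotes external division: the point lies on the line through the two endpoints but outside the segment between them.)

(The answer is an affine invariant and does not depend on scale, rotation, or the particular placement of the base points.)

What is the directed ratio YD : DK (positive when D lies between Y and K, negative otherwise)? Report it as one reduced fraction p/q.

Work in coordinates with E = (0, 0), M = (1, 0), K = (0, 1).
1. C is the centroid of triangle MKE ⇒ C = (1/3, 1/3)
2. V lies on line KC with KV:VC = 3:1 ⇒ V = (1/4, 1/2)
3. Y lies on line EC with EY:YC = 1:(-5) ⇒ Y = (-1/12, -1/12)
4. D is where the line through V parallel to EK meets line YK ⇒ D = (1/4, 17/4)
D = Y + t·(K−Y) with t = 4, so YD:DK = t:(1−t) = 4:-3

YD:DK = -4/3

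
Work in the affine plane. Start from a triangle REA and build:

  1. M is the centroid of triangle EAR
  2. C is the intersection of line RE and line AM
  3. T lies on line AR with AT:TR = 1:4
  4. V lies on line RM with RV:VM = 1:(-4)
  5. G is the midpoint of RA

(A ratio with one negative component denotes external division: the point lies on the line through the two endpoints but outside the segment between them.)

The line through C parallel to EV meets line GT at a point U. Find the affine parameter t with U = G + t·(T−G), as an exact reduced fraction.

Set R = (0, 0), E = (1, 0), A = (0, 1); any affine frame gives the same invariant.
1. M is the centroid of triangle EAR ⇒ M = (1/3, 1/3)
2. C is the intersection of line RE and line AM ⇒ C = (1/2, 0)
3. T lies on line AR with AT:TR = 1:4 ⇒ T = (0, 4/5)
4. V lies on line RM with RV:VM = 1:(-4) ⇒ V = (-1/9, -1/9)
5. G is the midpoint of RA ⇒ G = (0, 1/2)
through C parallel to EV: direction (-10/9, -1/9); meets GT at U = (0, -1/20)
U = G + t·(T−G) with t = -11/6

t = -11/6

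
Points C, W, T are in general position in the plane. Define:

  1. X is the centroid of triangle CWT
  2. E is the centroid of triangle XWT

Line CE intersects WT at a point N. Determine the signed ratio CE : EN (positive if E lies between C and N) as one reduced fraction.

CE:EN = 8

Assign C = (0, 0), W = (1, 0), T = (0, 1) — the answer is frame-independent, so this choice is without loss of generality.
1. X is the centroid of triangle CWT ⇒ X = (1/3, 1/3)
2. E is the centroid of triangle XWT ⇒ E = (4/9, 4/9)
line CE meets WT at N = (1/2, 1/2)
E = C + t·(N−C) with t = 8/9, so CE:EN = 8/9:1/9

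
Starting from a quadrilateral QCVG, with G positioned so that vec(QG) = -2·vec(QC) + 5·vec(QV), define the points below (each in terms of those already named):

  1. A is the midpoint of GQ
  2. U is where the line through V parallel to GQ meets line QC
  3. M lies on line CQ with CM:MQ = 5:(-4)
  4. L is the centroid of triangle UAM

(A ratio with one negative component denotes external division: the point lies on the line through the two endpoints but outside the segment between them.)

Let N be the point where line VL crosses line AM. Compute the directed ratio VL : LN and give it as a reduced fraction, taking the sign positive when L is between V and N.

Set Q = (0, 0), C = (1, 0), V = (0, 1), G = (-2, 5); any affine frame gives the same invariant.
1. A is the midpoint of GQ ⇒ A = (-1, 5/2)
2. U is where the line through V parallel to GQ meets line QC ⇒ U = (2/5, 0)
3. M lies on line CQ with CM:MQ = 5:(-4) ⇒ M = (-4, 0)
4. L is the centroid of triangle UAM ⇒ L = (-23/15, 5/6)
line VL meets AM at N = (-161/50, 13/20)
L = V + t·(N−V) with t = 10/21, so VL:LN = 10/21:11/21

VL:LN = 10/11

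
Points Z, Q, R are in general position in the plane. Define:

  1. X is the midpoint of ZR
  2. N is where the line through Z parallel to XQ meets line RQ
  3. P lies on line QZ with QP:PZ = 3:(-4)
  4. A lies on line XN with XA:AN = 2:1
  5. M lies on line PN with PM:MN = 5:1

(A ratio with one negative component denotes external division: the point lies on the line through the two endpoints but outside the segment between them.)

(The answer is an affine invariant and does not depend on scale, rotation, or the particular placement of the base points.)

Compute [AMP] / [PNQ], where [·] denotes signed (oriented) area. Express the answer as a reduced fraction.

[AMP]:[PNQ] = -25/54

Work in coordinates with Z = (0, 0), Q = (1, 0), R = (0, 1).
1. X is the midpoint of ZR ⇒ X = (0, 1/2)
2. N is where the line through Z parallel to XQ meets line RQ ⇒ N = (2, -1)
3. P lies on line QZ with QP:PZ = 3:(-4) ⇒ P = (4, 0)
4. A lies on line XN with XA:AN = 2:1 ⇒ A = (4/3, -1/2)
5. M lies on line PN with PM:MN = 5:1 ⇒ M = (7/3, -5/6)
2·[AMP] = 25/18, 2·[PNQ] = -3
[AMP]:[PNQ] = 25/18:-3 = -25/54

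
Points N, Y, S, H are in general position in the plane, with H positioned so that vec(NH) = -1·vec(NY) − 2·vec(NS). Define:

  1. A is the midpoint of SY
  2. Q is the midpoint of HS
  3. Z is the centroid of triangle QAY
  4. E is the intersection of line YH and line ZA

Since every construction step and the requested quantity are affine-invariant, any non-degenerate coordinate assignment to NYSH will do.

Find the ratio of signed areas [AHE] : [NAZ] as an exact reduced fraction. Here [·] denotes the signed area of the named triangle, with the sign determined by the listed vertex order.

[AHE]:[NAZ] = -6

Set N = (0, 0), Y = (1, 0), S = (0, 1), H = (-1, -2); any affine frame gives the same invariant.
1. A is the midpoint of SY ⇒ A = (1/2, 1/2)
2. Q is the midpoint of HS ⇒ Q = (-1/2, -1/2)
3. Z is the centroid of triangle QAY ⇒ Z = (1/3, 0)
4. E is the intersection of line YH and line ZA ⇒ E = (0, -1)
2·[AHE] = 1, 2·[NAZ] = -1/6
[AHE]:[NAZ] = 1:-1/6 = -6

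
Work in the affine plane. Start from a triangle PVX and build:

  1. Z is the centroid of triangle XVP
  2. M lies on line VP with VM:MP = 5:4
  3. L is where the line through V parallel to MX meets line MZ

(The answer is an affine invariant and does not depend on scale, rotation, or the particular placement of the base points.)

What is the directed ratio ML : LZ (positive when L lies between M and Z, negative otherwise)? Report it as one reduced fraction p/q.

Set P = (0, 0), V = (1, 0), X = (0, 1); any affine frame gives the same invariant.
1. Z is the centroid of triangle XVP ⇒ Z = (1/3, 1/3)
2. M lies on line VP with VM:MP = 5:4 ⇒ M = (4/9, 0)
3. L is where the line through V parallel to MX meets line MZ ⇒ L = (-11/9, 5)
L = M + t·(Z−M) with t = 15, so ML:LZ = t:(1−t) = 15:-14

ML:LZ = -15/14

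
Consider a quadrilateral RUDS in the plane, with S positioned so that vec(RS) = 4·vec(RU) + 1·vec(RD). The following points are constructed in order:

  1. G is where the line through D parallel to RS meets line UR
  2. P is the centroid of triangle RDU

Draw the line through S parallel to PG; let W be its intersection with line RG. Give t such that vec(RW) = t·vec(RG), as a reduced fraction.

t = 9/4

Assign R = (0, 0), U = (1, 0), D = (0, 1), S = (4, 1) — the answer is frame-independent, so this choice is without loss of generality.
1. G is where the line through D parallel to RS meets line UR ⇒ G = (-4, 0)
2. P is the centroid of triangle RDU ⇒ P = (1/3, 1/3)
through S parallel to PG: direction (-13/3, -1/3); meets RG at W = (-9, 0)
W = R + t·(G−R) with t = 9/4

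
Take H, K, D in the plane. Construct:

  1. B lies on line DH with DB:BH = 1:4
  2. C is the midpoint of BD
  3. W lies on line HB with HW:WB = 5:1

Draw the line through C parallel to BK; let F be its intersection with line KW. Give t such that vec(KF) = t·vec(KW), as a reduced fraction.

Assign H = (0, 0), K = (1, 0), D = (0, 1) — the answer is frame-independent, so this choice is without loss of generality.
1. B lies on line DH with DB:BH = 1:4 ⇒ B = (0, 4/5)
2. C is the midpoint of BD ⇒ C = (0, 9/10)
3. W lies on line HB with HW:WB = 5:1 ⇒ W = (0, 2/3)
through C parallel to BK: direction (1, -4/5); meets KW at F = (7/4, -1/2)
F = K + t·(W−K) with t = -3/4

t = -3/4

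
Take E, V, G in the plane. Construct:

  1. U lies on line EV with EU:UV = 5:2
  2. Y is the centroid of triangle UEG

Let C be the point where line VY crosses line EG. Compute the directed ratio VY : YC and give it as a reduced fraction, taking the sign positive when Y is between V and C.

Assign E = (0, 0), V = (1, 0), G = (0, 1) — the answer is frame-independent, so this choice is without loss of generality.
1. U lies on line EV with EU:UV = 5:2 ⇒ U = (5/7, 0)
2. Y is the centroid of triangle UEG ⇒ Y = (5/21, 1/3)
line VY meets EG at C = (0, 7/16)
Y = V + t·(C−V) with t = 16/21, so VY:YC = 16/21:5/21

VY:YC = 16/5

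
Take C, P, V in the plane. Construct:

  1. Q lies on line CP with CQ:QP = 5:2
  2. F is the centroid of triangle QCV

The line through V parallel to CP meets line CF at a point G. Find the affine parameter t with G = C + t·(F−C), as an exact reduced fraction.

t = 3

Work in coordinates with C = (0, 0), P = (1, 0), V = (0, 1).
1. Q lies on line CP with CQ:QP = 5:2 ⇒ Q = (5/7, 0)
2. F is the centroid of triangle QCV ⇒ F = (5/21, 1/3)
through V parallel to CP: direction (1, 0); meets CF at G = (5/7, 1)
G = C + t·(F−C) with t = 3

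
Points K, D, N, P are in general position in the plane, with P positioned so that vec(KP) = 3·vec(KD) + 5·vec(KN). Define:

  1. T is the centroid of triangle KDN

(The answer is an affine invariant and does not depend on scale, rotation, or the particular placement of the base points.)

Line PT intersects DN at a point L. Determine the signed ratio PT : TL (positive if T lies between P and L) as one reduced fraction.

Work in coordinates with K = (0, 0), D = (1, 0), N = (0, 1), P = (3, 5).
1. T is the centroid of triangle KDN ⇒ T = (1/3, 1/3)
line PT meets DN at L = (5/11, 6/11)
T = P + t·(L−P) with t = 22/21, so PT:TL = 22/21:-1/21

PT:TL = -22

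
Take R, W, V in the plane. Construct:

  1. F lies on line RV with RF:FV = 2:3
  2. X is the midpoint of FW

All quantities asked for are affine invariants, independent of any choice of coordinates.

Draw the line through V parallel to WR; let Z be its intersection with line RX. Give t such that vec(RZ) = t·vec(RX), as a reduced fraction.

Set R = (0, 0), W = (1, 0), V = (0, 1); any affine frame gives the same invariant.
1. F lies on line RV with RF:FV = 2:3 ⇒ F = (0, 2/5)
2. X is the midpoint of FW ⇒ X = (1/2, 1/5)
through V parallel to WR: direction (-1, 0); meets RX at Z = (5/2, 1)
Z = R + t·(X−R) with t = 5

t = 5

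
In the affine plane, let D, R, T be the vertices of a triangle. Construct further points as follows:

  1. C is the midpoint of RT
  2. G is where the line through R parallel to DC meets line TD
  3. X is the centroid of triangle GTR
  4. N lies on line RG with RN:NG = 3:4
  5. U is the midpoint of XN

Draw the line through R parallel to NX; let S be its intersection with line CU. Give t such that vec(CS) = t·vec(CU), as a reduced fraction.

Work in coordinates with D = (0, 0), R = (1, 0), T = (0, 1).
1. C is the midpoint of RT ⇒ C = (1/2, 1/2)
2. G is where the line through R parallel to DC meets line TD ⇒ G = (0, -1)
3. X is the centroid of triangle GTR ⇒ X = (1/3, 0)
4. N lies on line RG with RN:NG = 3:4 ⇒ N = (4/7, -3/7)
5. U is the midpoint of XN ⇒ U = (19/42, -3/14)
through R parallel to NX: direction (-5/21, 3/7); meets CU at S = (11/21, 6/7)
S = C + t·(U−C) with t = -1/2

t = -1/2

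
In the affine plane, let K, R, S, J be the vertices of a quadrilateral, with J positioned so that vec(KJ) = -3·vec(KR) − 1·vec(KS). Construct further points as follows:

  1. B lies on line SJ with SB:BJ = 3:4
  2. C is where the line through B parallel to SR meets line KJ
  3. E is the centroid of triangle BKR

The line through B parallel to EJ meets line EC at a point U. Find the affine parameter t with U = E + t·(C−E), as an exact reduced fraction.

t = -224/25

Choose coordinates K = (0, 0), R = (1, 0), S = (0, 1), J = (-3, -1).
1. B lies on line SJ with SB:BJ = 3:4 ⇒ B = (-9/7, 1/7)
2. C is where the line through B parallel to SR meets line KJ ⇒ C = (-6/7, -2/7)
3. E is the centroid of triangle BKR ⇒ E = (-2/21, 1/21)
through B parallel to EJ: direction (-61/21, -22/21); meets EC at U = (1178/175, 531/175)
U = E + t·(C−E) with t = -224/25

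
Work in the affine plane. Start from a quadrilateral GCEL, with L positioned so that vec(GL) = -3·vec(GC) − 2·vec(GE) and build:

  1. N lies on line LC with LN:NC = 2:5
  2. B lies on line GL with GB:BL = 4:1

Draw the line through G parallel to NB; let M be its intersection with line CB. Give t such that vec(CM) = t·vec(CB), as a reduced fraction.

t = -3/5

Work in coordinates with G = (0, 0), C = (1, 0), E = (0, 1), L = (-3, -2).
1. N lies on line LC with LN:NC = 2:5 ⇒ N = (-13/7, -10/7)
2. B lies on line GL with GB:BL = 4:1 ⇒ B = (-12/5, -8/5)
through G parallel to NB: direction (-19/35, -6/35); meets CB at M = (76/25, 24/25)
M = C + t·(B−C) with t = -3/5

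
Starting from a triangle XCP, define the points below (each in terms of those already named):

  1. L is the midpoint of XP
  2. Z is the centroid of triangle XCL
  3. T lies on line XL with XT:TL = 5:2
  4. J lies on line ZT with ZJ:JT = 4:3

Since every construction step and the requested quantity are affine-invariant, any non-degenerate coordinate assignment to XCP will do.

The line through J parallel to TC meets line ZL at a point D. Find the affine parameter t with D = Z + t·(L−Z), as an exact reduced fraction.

t = 4/21

Assign X = (0, 0), C = (1, 0), P = (0, 1) — the answer is frame-independent, so this choice is without loss of generality.
1. L is the midpoint of XP ⇒ L = (0, 1/2)
2. Z is the centroid of triangle XCL ⇒ Z = (1/3, 1/6)
3. T lies on line XL with XT:TL = 5:2 ⇒ T = (0, 5/14)
4. J lies on line ZT with ZJ:JT = 4:3 ⇒ J = (1/7, 27/98)
through J parallel to TC: direction (1, -5/14); meets ZL at D = (17/63, 29/126)
D = Z + t·(L−Z) with t = 4/21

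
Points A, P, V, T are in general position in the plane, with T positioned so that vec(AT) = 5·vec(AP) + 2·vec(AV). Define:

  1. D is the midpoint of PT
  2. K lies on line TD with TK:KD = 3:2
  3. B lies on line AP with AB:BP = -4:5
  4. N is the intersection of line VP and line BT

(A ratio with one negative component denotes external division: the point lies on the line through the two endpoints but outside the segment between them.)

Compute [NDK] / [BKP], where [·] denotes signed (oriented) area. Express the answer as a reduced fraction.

Choose coordinates A = (0, 0), P = (1, 0), V = (0, 1), T = (5, 2).
1. D is the midpoint of PT ⇒ D = (3, 1)
2. K lies on line TD with TK:KD = 3:2 ⇒ K = (19/5, 7/5)
3. B lies on line AP with AB:BP = -4:5 ⇒ B = (-4, 0)
4. N is the intersection of line VP and line BT ⇒ N = (1/11, 10/11)
2·[NDK] = 12/11, 2·[BKP] = -7
[NDK]:[BKP] = 12/11:-7 = -12/77

[NDK]:[BKP] = -12/77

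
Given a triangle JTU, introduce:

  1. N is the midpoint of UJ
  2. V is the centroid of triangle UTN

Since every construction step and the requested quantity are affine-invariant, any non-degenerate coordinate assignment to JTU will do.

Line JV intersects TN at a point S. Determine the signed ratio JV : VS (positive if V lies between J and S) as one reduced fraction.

Assign J = (0, 0), T = (1, 0), U = (0, 1) — the answer is frame-independent, so this choice is without loss of generality.
1. N is the midpoint of UJ ⇒ N = (0, 1/2)
2. V is the centroid of triangle UTN ⇒ V = (1/3, 1/2)
line JV meets TN at S = (1/4, 3/8)
V = J + t·(S−J) with t = 4/3, so JV:VS = 4/3:-1/3

JV:VS = -4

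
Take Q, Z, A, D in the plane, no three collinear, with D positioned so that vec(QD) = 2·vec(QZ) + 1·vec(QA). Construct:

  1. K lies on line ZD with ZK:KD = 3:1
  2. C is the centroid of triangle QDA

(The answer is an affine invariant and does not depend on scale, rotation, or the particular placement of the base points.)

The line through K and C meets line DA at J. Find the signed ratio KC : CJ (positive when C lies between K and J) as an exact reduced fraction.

KC:CJ = -1/4

Set Q = (0, 0), Z = (1, 0), A = (0, 1), D = (2, 1); any affine frame gives the same invariant.
1. K lies on line ZD with ZK:KD = 3:1 ⇒ K = (7/4, 3/4)
2. C is the centroid of triangle QDA ⇒ C = (2/3, 2/3)
line KC meets DA at J = (5, 1)
C = K + t·(J−K) with t = -1/3, so KC:CJ = -1/3:4/3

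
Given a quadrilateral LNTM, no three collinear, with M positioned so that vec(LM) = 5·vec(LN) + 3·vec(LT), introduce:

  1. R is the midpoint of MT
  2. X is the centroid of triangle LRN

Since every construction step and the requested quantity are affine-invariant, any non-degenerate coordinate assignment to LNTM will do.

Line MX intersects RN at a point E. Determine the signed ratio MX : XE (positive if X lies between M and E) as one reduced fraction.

MX:XE = -25/4

Assign L = (0, 0), N = (1, 0), T = (0, 1), M = (5, 3) — the answer is frame-independent, so this choice is without loss of generality.
1. R is the midpoint of MT ⇒ R = (5/2, 2)
2. X is the centroid of triangle LRN ⇒ X = (7/6, 2/3)
line MX meets RN at E = (89/50, 26/25)
X = M + t·(E−M) with t = 25/21, so MX:XE = 25/21:-4/21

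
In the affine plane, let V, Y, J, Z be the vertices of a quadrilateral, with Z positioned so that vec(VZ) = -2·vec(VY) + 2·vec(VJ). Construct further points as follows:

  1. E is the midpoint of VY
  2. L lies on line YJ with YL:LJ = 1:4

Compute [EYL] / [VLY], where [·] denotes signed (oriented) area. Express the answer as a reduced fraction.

[EYL]:[VLY] = -1/2

Choose coordinates V = (0, 0), Y = (1, 0), J = (0, 1), Z = (-2, 2).
1. E is the midpoint of VY ⇒ E = (1/2, 0)
2. L lies on line YJ with YL:LJ = 1:4 ⇒ L = (4/5, 1/5)
2·[EYL] = 1/10, 2·[VLY] = -1/5
[EYL]:[VLY] = 1/10:-1/5 = -1/2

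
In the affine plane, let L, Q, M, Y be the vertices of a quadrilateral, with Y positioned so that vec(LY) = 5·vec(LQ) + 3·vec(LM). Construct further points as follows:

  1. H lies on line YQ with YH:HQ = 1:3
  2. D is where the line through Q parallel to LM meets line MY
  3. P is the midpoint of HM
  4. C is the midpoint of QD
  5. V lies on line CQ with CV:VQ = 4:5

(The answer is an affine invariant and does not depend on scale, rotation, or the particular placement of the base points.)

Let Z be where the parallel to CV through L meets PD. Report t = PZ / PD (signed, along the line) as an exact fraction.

t = 2

Set L = (0, 0), Q = (1, 0), M = (0, 1), Y = (5, 3); any affine frame gives the same invariant.
1. H lies on line YQ with YH:HQ = 1:3 ⇒ H = (4, 9/4)
2. D is where the line through Q parallel to LM meets line MY ⇒ D = (1, 7/5)
3. P is the midpoint of HM ⇒ P = (2, 13/8)
4. C is the midpoint of QD ⇒ C = (1, 7/10)
5. V lies on line CQ with CV:VQ = 4:5 ⇒ V = (1, 7/18)
through L parallel to CV: direction (0, -14/45); meets PD at Z = (0, 47/40)
Z = P + t·(D−P) with t = 2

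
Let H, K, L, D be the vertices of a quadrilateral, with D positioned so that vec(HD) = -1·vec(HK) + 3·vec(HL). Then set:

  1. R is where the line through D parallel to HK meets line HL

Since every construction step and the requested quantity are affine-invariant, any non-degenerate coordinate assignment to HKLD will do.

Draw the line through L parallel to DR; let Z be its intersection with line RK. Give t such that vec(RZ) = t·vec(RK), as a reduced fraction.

t = 2/3

Assign H = (0, 0), K = (1, 0), L = (0, 1), D = (-1, 3) — the answer is frame-independent, so this choice is without loss of generality.
1. R is where the line through D parallel to HK meets line HL ⇒ R = (0, 3)
through L parallel to DR: direction (1, 0); meets RK at Z = (2/3, 1)
Z = R + t·(K−R) with t = 2/3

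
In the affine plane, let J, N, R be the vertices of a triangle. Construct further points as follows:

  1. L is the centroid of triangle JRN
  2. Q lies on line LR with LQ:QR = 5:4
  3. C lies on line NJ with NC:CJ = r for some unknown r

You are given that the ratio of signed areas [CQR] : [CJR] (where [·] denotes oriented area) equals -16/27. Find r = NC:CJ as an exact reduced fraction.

Work in coordinates with J = (0, 0), N = (1, 0), R = (0, 1).
1. L is the centroid of triangle JRN ⇒ L = (1/3, 1/3)
2. Q lies on line LR with LQ:QR = 5:4 ⇒ Q = (4/27, 19/27)
3. With NC:CJ = r, write λ = r/(r+1) so C = N + λ·(J−N); C is affine-linear in λ
Every point depending on C is an affine combination of C and λ-independent points, so each such coordinate is linear in λ; the λ² term in each signed area is a multiple of (J−N)×(J−N) = 0, so 2·[CQR] and 2·[CJR] are each linear in λ. Evaluating at λ=0 and λ=1:
  2·[CQR] = 8/27·λ − 4/27,   2·[CJR] = λ − 1
So [CQR]:[CJR] = (8/27·λ − 4/27) / (λ − 1). Setting this equal to -16/27:
  8/27·λ − 4/27 = -16/27·(λ − 1)  ⇒  λ = 5/6
Then r = λ/(1−λ) = (5/6)/(1/6) = 5. Check: with r = 5, C = (1/6, 0) and [CQR]:[CJR] = -16/27 as required.

r = 5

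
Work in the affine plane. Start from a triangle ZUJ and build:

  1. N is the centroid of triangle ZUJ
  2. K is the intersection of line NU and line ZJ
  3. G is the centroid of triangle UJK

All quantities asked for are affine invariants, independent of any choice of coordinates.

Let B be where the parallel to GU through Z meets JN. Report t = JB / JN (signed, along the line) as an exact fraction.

t = 12/5

Work in coordinates with Z = (0, 0), U = (1, 0), J = (0, 1).
1. N is the centroid of triangle ZUJ ⇒ N = (1/3, 1/3)
2. K is the intersection of line NU and line ZJ ⇒ K = (0, 1/2)
3. G is the centroid of triangle UJK ⇒ G = (1/3, 1/2)
through Z parallel to GU: direction (2/3, -1/2); meets JN at B = (4/5, -3/5)
B = J + t·(N−J) with t = 12/5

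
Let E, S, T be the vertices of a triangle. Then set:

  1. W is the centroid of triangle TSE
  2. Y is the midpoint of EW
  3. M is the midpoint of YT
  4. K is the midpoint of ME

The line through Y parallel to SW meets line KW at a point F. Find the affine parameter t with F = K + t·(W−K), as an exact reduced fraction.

t = -1/3

Work in coordinates with E = (0, 0), S = (1, 0), T = (0, 1).
1. W is the centroid of triangle TSE ⇒ W = (1/3, 1/3)
2. Y is the midpoint of EW ⇒ Y = (1/6, 1/6)
3. M is the midpoint of YT ⇒ M = (1/12, 7/12)
4. K is the midpoint of ME ⇒ K = (1/24, 7/24)
through Y parallel to SW: direction (-2/3, 1/3); meets KW at F = (-1/18, 5/18)
F = K + t·(W−K) with t = -1/3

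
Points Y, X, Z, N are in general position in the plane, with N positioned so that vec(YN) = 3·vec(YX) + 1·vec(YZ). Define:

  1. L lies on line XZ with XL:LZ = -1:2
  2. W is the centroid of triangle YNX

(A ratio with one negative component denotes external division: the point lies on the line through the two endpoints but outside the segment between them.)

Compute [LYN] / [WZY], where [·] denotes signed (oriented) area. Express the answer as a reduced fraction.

[LYN]:[WZY] = -15/4

Assign Y = (0, 0), X = (1, 0), Z = (0, 1), N = (3, 1) — the answer is frame-independent, so this choice is without loss of generality.
1. L lies on line XZ with XL:LZ = -1:2 ⇒ L = (2, -1)
2. W is the centroid of triangle YNX ⇒ W = (4/3, 1/3)
2·[LYN] = -5, 2·[WZY] = 4/3
[LYN]:[WZY] = -5:4/3 = -15/4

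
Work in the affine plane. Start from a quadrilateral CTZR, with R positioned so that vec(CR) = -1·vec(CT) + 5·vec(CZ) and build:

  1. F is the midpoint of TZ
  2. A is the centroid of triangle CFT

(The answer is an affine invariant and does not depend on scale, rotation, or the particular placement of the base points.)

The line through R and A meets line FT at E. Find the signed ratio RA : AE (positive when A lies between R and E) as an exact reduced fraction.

RA:AE = -10

Work in coordinates with C = (0, 0), T = (1, 0), Z = (0, 1), R = (-1, 5).
1. F is the midpoint of TZ ⇒ F = (1/2, 1/2)
2. A is the centroid of triangle CFT ⇒ A = (1/2, 1/6)
line RA meets FT at E = (7/20, 13/20)
A = R + t·(E−R) with t = 10/9, so RA:AE = 10/9:-1/9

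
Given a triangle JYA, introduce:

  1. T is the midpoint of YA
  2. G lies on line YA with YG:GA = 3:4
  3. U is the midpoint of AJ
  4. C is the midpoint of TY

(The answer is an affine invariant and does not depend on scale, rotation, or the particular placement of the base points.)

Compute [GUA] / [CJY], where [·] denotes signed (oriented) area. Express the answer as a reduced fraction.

[GUA]:[CJY] = -8/7

Set J = (0, 0), Y = (1, 0), A = (0, 1); any affine frame gives the same invariant.
1. T is the midpoint of YA ⇒ T = (1/2, 1/2)
2. G lies on line YA with YG:GA = 3:4 ⇒ G = (4/7, 3/7)
3. U is the midpoint of AJ ⇒ U = (0, 1/2)
4. C is the midpoint of TY ⇒ C = (3/4, 1/4)
2·[GUA] = -2/7, 2·[CJY] = 1/4
[GUA]:[CJY] = -2/7:1/4 = -8/7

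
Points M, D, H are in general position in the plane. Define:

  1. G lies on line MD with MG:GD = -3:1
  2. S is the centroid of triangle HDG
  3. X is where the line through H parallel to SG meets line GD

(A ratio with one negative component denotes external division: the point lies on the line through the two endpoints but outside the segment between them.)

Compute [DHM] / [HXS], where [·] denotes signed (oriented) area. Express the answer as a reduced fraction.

Work in coordinates with M = (0, 0), D = (1, 0), H = (0, 1).
1. G lies on line MD with MG:GD = -3:1 ⇒ G = (3/2, 0)
2. S is the centroid of triangle HDG ⇒ S = (5/6, 1/3)
3. X is where the line through H parallel to SG meets line GD ⇒ X = (2, 0)
2·[DHM] = 1, 2·[HXS] = -1/2
[DHM]:[HXS] = 1:-1/2 = -2

[DHM]:[HXS] = -2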